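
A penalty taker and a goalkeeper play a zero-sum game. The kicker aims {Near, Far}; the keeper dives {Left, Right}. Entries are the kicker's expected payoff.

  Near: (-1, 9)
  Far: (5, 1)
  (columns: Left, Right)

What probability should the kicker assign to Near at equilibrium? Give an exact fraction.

Row minima: Near → -1, Far → 1; maximin = 1.
Column maxima: Left → 5, Right → 9; minimax = 5.
1 ≠ 5, so there is no saddle point; optimal play is mixed.
Let the kicker play Near with probability p. Expected payoff against Left: (-1)p + 5(1−p) = −6p + 5; against Right: 9p + 1(1−p) = 8p + 1.
Setting these equal: −6p + 5 = 8p + 1 ⇒ −14p = -4 ⇒ p = 2/7, and the value is (-6)·(2/7) + 5 = 23/7.
For the keeper: with q = P(Left), equating Near's and Far's payoffs gives −10q + 9 = 4q + 1 ⇒ q = 4/7.

2/7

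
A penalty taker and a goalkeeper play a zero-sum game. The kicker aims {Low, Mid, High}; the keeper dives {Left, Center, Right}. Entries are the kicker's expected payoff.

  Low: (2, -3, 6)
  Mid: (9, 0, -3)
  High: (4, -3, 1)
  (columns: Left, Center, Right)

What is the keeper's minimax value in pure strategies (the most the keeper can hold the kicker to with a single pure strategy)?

Column maxima: Left → 9, Center → 0, Right → 6.
The smallest of these is 0.

0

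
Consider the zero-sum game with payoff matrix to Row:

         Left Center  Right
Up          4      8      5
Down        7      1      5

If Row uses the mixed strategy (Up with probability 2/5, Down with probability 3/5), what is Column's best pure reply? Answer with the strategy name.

Center

If Column plays Left, Row's expected payoff is (2/5)·4 + (3/5)·7 = 29/5.
If Column plays Center, Row's expected payoff is (2/5)·8 + (3/5)·1 = 19/5.
If Column plays Right, Row's expected payoff is (2/5)·5 + (3/5)·5 = 5.
Column minimizes Row's payoff; the smallest is 19/5, so the best response is Center.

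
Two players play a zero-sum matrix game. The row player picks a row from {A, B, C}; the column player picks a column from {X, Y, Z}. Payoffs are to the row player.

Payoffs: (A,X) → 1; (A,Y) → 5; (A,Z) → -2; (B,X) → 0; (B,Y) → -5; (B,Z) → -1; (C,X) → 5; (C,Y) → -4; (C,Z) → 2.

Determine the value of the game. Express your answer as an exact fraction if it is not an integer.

2/13

Row minima: A → -2, B → -5, C → -4; maximin = -2.
Column maxima: X → 5, Y → 5, Z → 2; minimax = 2.
-2 ≠ 2, so there is no saddle point; optimal play is mixed.
B is strictly dominated by C, so the row player never plays it.
X is strictly dominated by Z (it gives the row player strictly more in every row), so the column player never plays it.
On the remaining 2×2 (A, C vs Y, Z):
Let the row player play A with probability p. Expected payoff against Y: 5p + (-4)(1−p) = 9p − 4; against Z: (-2)p + 2(1−p) = −4p + 2.
Setting these equal: 9p − 4 = −4p + 2 ⇒ 13p = 6 ⇒ p = 6/13, and the value is (9)·(6/13) − 4 = 2/13.
For the column player: with q = P(Y), equating A's and C's payoffs gives 7q − 2 = −6q + 2 ⇒ q = 4/13.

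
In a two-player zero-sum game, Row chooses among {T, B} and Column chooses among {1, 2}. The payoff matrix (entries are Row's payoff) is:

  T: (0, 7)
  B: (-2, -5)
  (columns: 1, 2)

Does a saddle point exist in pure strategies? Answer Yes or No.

Row minima: T → 0, B → -5; maximin = 0.
Column maxima: 1 → 0, 2 → 7; minimax = 0.
maximin = minimax = 0, so a saddle point exists.

Yes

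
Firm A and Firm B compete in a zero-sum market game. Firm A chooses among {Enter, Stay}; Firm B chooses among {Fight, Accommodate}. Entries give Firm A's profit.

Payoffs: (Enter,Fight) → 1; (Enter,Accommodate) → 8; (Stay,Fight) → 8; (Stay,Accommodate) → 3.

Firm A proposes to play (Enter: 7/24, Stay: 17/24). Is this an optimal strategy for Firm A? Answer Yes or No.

No

Against Fight this mix gives (7/24)·1 + (17/24)·8 = 143/24.
Against Accommodate this mix gives (7/24)·8 + (17/24)·3 = 107/24.
Firm B will play Accommodate, holding Firm A to 107/24. Shifting weight toward the row that does better against Accommodate would raise this floor (the equalizing mix achieves 61/12 against both Accommodate and Fight), so the proposed strategy is not optimal.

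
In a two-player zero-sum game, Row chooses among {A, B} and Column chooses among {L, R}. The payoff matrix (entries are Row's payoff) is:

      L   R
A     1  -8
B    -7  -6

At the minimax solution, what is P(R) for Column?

Row minima: A → -8, B → -7; maximin = -7.
Column maxima: L → 1, R → -6; minimax = -6.
-7 ≠ -6, so there is no saddle point; optimal play is mixed.
Let Row play A with probability p. Expected payoff against L: 1p + (-7)(1−p) = 8p − 7; against R: (-8)p + (-6)(1−p) = −2p − 6.
Setting these equal: 8p − 7 = −2p − 6 ⇒ 10p = 1 ⇒ p = 1/10, and the value is (8)·(1/10) − 7 = -31/5.
For Column: with q = P(L), equating A's and B's payoffs gives 9q − 8 = −q − 6 ⇒ q = 1/5.

4/5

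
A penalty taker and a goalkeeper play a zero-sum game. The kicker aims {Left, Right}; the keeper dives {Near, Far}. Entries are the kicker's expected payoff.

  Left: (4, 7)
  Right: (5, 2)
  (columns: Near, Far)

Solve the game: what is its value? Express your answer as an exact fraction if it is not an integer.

9/2

Row minima: Left → 4, Right → 2; maximin = 4.
Column maxima: Near → 5, Far → 7; minimax = 5.
4 ≠ 5, so there is no saddle point; optimal play is mixed.
Let the kicker play Left with probability p. Expected payoff against Near: 4p + 5(1−p) = −p + 5; against Far: 7p + 2(1−p) = 5p + 2.
Setting these equal: −p + 5 = 5p + 2 ⇒ −6p = -3 ⇒ p = 1/2, and the value is (-1)·(1/2) + 5 = 9/2.
For the keeper: with q = P(Near), equating Left's and Right's payoffs gives −3q + 7 = 3q + 2 ⇒ q = 5/6.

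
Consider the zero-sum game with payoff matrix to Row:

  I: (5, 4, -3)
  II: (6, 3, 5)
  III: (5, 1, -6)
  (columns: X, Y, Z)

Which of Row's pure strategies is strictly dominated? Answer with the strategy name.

III

II gives a strictly higher payoff than III against every column: 6 > 5, 3 > 1, 5 > -6.
So III is strictly dominated and Row never plays it.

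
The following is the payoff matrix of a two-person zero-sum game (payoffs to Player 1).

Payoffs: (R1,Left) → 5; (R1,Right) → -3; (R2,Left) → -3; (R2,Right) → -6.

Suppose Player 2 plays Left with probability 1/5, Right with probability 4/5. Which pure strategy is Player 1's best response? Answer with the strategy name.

Expected payoff of R1: (1/5)·5 + (4/5)·(-3) = -7/5.
Expected payoff of R2: (1/5)·(-3) + (4/5)·(-6) = -27/5.
The largest is -7/5, so Player 1's best response is R1.

R1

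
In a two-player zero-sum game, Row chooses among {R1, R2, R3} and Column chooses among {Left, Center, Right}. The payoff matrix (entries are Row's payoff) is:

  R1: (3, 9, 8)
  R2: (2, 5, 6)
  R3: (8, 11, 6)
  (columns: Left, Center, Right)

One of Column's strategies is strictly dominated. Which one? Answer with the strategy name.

Center

Left holds Row's payoff strictly below Center in every row: 3 < 9, 2 < 5, 8 < 11.
So Center is strictly dominated for Column.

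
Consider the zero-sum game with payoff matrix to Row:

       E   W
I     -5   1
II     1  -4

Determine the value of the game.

-19/11

Row minima: I → -5, II → -4; maximin = -4.
Column maxima: E → 1, W → 1; minimax = 1.
-4 ≠ 1, so there is no saddle point; optimal play is mixed.
Let Row play I with probability p. Expected payoff against E: (-5)p + 1(1−p) = −6p + 1; against W: 1p + (-4)(1−p) = 5p − 4.
Setting these equal: −6p + 1 = 5p − 4 ⇒ −11p = -5 ⇒ p = 5/11, and the value is (-6)·(5/11) + 1 = -19/11.
For Column: with q = P(E), equating I's and II's payoffs gives −6q + 1 = 5q − 4 ⇒ q = 5/11.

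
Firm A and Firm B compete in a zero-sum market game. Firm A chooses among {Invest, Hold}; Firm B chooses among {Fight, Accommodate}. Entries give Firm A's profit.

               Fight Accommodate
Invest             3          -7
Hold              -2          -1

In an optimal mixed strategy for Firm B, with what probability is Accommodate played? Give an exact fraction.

Row minima: Invest → -7, Hold → -2; maximin = -2.
Column maxima: Fight → 3, Accommodate → -1; minimax = -1.
-2 ≠ -1, so there is no saddle point; optimal play is mixed.
Let Firm A play Invest with probability p. Expected payoff against Fight: 3p + (-2)(1−p) = 5p − 2; against Accommodate: (-7)p + (-1)(1−p) = −6p − 1.
Setting these equal: 5p − 2 = −6p − 1 ⇒ 11p = 1 ⇒ p = 1/11, and the value is (5)·(1/11) − 2 = -17/11.
For Firm B: with q = P(Fight), equating Invest's and Hold's payoffs gives 10q − 7 = −q − 1 ⇒ q = 6/11.

5/11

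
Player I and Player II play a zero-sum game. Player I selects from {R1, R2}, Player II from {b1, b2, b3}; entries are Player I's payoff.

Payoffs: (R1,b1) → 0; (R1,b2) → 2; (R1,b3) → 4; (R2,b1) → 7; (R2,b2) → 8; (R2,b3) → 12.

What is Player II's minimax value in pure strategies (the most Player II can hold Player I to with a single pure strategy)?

7

Column maxima: b1 → 7, b2 → 8, b3 → 12.
The smallest of these is 7.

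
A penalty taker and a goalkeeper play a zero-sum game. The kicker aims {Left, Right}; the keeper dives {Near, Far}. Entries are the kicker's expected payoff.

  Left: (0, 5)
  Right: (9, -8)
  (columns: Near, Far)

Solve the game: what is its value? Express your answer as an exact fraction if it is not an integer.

45/22

Row minima: Left → 0, Right → -8; maximin = 0.
Column maxima: Near → 9, Far → 5; minimax = 5.
0 ≠ 5, so there is no saddle point; optimal play is mixed.
Let the kicker play Left with probability p. Expected payoff against Near: 0p + 9(1−p) = −9p + 9; against Far: 5p + (-8)(1−p) = 13p − 8.
Setting these equal: −9p + 9 = 13p − 8 ⇒ −22p = -17 ⇒ p = 17/22, and the value is (-9)·(17/22) + 9 = 45/22.
For the keeper: with q = P(Near), equating Left's and Right's payoffs gives −5q + 5 = 17q − 8 ⇒ q = 13/22.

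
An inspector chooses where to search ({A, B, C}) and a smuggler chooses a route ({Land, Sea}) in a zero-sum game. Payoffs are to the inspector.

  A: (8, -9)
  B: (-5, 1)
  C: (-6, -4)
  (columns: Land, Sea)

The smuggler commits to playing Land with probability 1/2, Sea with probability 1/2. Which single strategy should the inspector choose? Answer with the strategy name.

Expected payoff of A: (1/2)·8 + (1/2)·(-9) = -1/2.
Expected payoff of B: (1/2)·(-5) + (1/2)·1 = -2.
Expected payoff of C: (1/2)·(-6) + (1/2)·(-4) = -5.
The largest is -1/2, so the inspector's best response is A.

A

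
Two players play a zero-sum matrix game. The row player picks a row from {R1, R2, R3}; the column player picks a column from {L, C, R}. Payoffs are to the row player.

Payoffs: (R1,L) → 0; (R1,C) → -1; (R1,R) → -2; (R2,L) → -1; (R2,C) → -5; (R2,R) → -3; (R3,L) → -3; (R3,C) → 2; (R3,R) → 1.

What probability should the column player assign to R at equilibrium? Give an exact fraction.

1/2

Row minima: R1 → -2, R2 → -5, R3 → -3; maximin = -2.
Column maxima: L → 0, C → 2, R → 1; minimax = 0.
-2 ≠ 0, so there is no saddle point; optimal play is mixed.
R2 is strictly dominated by R1, so the row player never plays it.
With R2 eliminated, C is strictly dominated by R (it gives the row player strictly more in every remaining row), so the column player never plays it.
On the remaining 2×2 (R1, R3 vs L, R):
Let the row player play R1 with probability p. Expected payoff against L: 0p + (-3)(1−p) = 3p − 3; against R: (-2)p + 1(1−p) = −3p + 1.
Setting these equal: 3p − 3 = −3p + 1 ⇒ 6p = 4 ⇒ p = 2/3, and the value is (3)·(2/3) − 3 = -1.
For the column player: with q = P(L), equating R1's and R3's payoffs gives 2q − 2 = −4q + 1 ⇒ q = 1/2.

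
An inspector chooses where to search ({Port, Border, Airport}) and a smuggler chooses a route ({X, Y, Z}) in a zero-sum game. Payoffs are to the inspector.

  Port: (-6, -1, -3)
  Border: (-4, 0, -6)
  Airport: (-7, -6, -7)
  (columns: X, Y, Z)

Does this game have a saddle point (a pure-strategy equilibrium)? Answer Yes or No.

No

Row minima: Port → -6, Border → -6, Airport → -7; maximin = -6.
Column maxima: X → -4, Y → 0, Z → -3; minimax = -4.
-6 ≠ -4, so no pure-strategy equilibrium exists.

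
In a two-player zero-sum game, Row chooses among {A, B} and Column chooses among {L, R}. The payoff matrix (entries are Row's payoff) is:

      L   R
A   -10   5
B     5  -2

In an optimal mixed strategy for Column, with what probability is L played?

7/22

Row minima: A → -10, B → -2; maximin = -2.
Column maxima: L → 5, R → 5; minimax = 5.
-2 ≠ 5, so there is no saddle point; optimal play is mixed.
Let Row play A with probability p. Expected payoff against L: (-10)p + 5(1−p) = −15p + 5; against R: 5p + (-2)(1−p) = 7p − 2.
Setting these equal: −15p + 5 = 7p − 2 ⇒ −22p = -7 ⇒ p = 7/22, and the value is (-15)·(7/22) + 5 = 5/22.
For Column: with q = P(L), equating A's and B's payoffs gives −15q + 5 = 7q − 2 ⇒ q = 7/22.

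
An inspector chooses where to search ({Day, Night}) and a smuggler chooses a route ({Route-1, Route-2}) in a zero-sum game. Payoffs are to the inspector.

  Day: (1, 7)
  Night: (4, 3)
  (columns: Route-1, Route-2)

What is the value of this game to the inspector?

Row minima: Day → 1, Night → 3; maximin = 3.
Column maxima: Route-1 → 4, Route-2 → 7; minimax = 4.
3 ≠ 4, so there is no saddle point; optimal play is mixed.
Let the inspector play Day with probability p. Expected payoff against Route-1: 1p + 4(1−p) = −3p + 4; against Route-2: 7p + 3(1−p) = 4p + 3.
Setting these equal: −3p + 4 = 4p + 3 ⇒ −7p = -1 ⇒ p = 1/7, and the value is (-3)·(1/7) + 4 = 25/7.
For the smuggler: with q = P(Route-1), equating Day's and Night's payoffs gives −6q + 7 = q + 3 ⇒ q = 4/7.

25/7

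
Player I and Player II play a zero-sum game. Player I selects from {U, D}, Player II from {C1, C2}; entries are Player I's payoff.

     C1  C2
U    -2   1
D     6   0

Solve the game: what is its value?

Row minima: U → -2, D → 0; maximin = 0.
Column maxima: C1 → 6, C2 → 1; minimax = 1.
0 ≠ 1, so there is no saddle point; optimal play is mixed.
Let Player I play U with probability p. Expected payoff against C1: (-2)p + 6(1−p) = −8p + 6; against C2: 1p + 0(1−p) = p.
Setting these equal: −8p + 6 = p ⇒ −9p = -6 ⇒ p = 2/3, and the value is (-8)·(2/3) + 6 = 2/3.
For Player II: with q = P(C1), equating U's and D's payoffs gives −3q + 1 = 6q ⇒ q = 1/9.

2/3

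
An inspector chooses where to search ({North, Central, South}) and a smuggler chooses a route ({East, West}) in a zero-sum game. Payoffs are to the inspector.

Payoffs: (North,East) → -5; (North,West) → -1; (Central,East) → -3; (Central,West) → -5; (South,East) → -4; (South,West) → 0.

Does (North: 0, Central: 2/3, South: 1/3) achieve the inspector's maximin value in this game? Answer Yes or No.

Against East this mix gives (2/3)·(-3) + (1/3)·(-4) = -10/3.
Against West this mix gives (2/3)·(-5) + (1/3)·0 = -10/3.
All of the smuggler's active replies (East, West) yield -10/3, and no column does worse for the inspector. The mix makes the smuggler indifferent and guarantees -10/3, so it is optimal.

Yes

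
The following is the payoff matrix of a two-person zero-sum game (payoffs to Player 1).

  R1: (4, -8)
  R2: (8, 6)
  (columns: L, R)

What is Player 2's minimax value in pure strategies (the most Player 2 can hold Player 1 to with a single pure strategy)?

6

Column maxima: L → 8, R → 6.
The smallest of these is 6.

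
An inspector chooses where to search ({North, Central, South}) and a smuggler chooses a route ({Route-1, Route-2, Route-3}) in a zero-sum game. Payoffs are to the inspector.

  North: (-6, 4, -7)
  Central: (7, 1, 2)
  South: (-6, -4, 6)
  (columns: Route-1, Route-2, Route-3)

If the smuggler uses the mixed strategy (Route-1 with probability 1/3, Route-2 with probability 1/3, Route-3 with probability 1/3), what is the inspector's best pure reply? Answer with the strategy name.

Expected payoff of North: (1/3)·(-6) + (1/3)·4 + (1/3)·(-7) = -3.
Expected payoff of Central: (1/3)·7 + (1/3)·1 + (1/3)·2 = 10/3.
Expected payoff of South: (1/3)·(-6) + (1/3)·(-4) + (1/3)·6 = -4/3.
The largest is 10/3, so the inspector's best response is Central.

Central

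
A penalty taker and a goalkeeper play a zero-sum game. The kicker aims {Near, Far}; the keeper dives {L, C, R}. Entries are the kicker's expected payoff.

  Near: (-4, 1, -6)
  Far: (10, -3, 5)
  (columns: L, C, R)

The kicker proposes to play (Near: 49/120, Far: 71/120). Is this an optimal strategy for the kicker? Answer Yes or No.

Against L this mix gives (49/120)·(-4) + (71/120)·10 = 257/60.
Against C this mix gives (49/120)·1 + (71/120)·(-3) = -41/30.
Against R this mix gives (49/120)·(-6) + (71/120)·5 = 61/120.
The keeper will play C, holding the kicker to -41/30. Shifting weight toward the row that does better against C would raise this floor (the equalizing mix achieves -13/15 against both C and R), so the proposed strategy is not optimal.

No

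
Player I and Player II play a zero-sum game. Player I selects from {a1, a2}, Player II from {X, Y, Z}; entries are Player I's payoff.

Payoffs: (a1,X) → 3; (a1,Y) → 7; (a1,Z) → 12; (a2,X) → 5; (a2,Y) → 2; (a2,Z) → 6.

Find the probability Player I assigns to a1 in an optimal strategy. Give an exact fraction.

Row minima: a1 → 3, a2 → 2; maximin = 3.
Column maxima: X → 5, Y → 7, Z → 12; minimax = 5.
3 ≠ 5, so there is no saddle point; optimal play is mixed.
Z is strictly dominated by X (it gives Player I strictly more in every row), so Player II never plays it.
On the remaining 2×2 (a1, a2 vs X, Y):
Let Player I play a1 with probability p. Expected payoff against X: 3p + 5(1−p) = −2p + 5; against Y: 7p + 2(1−p) = 5p + 2.
Setting these equal: −2p + 5 = 5p + 2 ⇒ −7p = -3 ⇒ p = 3/7, and the value is (-2)·(3/7) + 5 = 29/7.
For Player II: with q = P(X), equating a1's and a2's payoffs gives −4q + 7 = 3q + 2 ⇒ q = 5/7.

3/7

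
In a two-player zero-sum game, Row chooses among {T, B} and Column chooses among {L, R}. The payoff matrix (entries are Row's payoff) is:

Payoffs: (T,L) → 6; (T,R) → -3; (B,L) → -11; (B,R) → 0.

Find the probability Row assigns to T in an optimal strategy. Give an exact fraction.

11/20

Row minima: T → -3, B → -11; maximin = -3.
Column maxima: L → 6, R → 0; minimax = 0.
-3 ≠ 0, so there is no saddle point; optimal play is mixed.
Let Row play T with probability p. Expected payoff against L: 6p + (-11)(1−p) = 17p − 11; against R: (-3)p + 0(1−p) = −3p.
Setting these equal: 17p − 11 = −3p ⇒ 20p = 11 ⇒ p = 11/20, and the value is (17)·(11/20) − 11 = -33/20.
For Column: with q = P(L), equating T's and B's payoffs gives 9q − 3 = −11q ⇒ q = 3/20.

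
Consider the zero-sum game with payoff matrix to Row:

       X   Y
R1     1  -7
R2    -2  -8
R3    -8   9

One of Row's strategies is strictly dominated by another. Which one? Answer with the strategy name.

R1 gives a strictly higher payoff than R2 against every column: 1 > -2, -7 > -8.
So R2 is strictly dominated and Row never plays it.

R2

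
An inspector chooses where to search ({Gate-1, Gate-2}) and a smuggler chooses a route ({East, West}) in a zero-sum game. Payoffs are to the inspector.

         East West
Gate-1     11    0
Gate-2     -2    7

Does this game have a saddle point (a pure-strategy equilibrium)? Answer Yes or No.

Row minima: Gate-1 → 0, Gate-2 → -2; maximin = 0.
Column maxima: East → 11, West → 7; minimax = 7.
0 ≠ 7, so no pure-strategy equilibrium exists.

No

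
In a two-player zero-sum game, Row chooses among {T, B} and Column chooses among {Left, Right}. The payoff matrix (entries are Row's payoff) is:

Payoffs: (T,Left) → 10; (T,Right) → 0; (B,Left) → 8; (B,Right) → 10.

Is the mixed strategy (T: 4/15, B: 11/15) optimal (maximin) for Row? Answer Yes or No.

Against Left this mix gives (4/15)·10 + (11/15)·8 = 128/15.
Against Right this mix gives (4/15)·0 + (11/15)·10 = 22/3.
Column will play Right, holding Row to 22/3. Shifting weight toward the row that does better against Right would raise this floor (the equalizing mix achieves 25/3 against both Right and Left), so the proposed strategy is not optimal.

No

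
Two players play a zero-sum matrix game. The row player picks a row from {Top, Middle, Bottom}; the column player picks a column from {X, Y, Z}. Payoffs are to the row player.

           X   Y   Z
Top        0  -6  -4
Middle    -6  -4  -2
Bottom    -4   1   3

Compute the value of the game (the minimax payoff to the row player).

Row minima: Top → -6, Middle → -6, Bottom → -4; maximin = -4.
Column maxima: X → 0, Y → 1, Z → 3; minimax = 0.
-4 ≠ 0, so there is no saddle point; optimal play is mixed.
Middle is strictly dominated by Bottom, so the row player never plays it.
Z is strictly dominated by Y (it gives the row player strictly more in every row), so the column player never plays it.
On the remaining 2×2 (Top, Bottom vs X, Y):
Let the row player play Top with probability p. Expected payoff against X: 0p + (-4)(1−p) = 4p − 4; against Y: (-6)p + 1(1−p) = −7p + 1.
Setting these equal: 4p − 4 = −7p + 1 ⇒ 11p = 5 ⇒ p = 5/11, and the value is (4)·(5/11) − 4 = -24/11.
For the column player: with q = P(X), equating Top's and Bottom's payoffs gives 6q − 6 = −5q + 1 ⇒ q = 7/11.

-24/11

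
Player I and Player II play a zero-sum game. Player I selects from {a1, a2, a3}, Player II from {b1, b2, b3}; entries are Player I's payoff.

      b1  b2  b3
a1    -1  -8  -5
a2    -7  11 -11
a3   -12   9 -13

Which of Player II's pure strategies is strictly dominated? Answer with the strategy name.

b1

b3 holds Player I's payoff strictly below b1 in every row: -5 < -1, -11 < -7, -13 < -12.
So b1 is strictly dominated for Player II.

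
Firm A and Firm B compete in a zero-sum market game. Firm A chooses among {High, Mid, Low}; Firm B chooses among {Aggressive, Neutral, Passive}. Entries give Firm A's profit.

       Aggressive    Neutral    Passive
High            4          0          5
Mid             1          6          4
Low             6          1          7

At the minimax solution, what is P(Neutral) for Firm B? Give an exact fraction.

1/2

Row minima: High → 0, Mid → 1, Low → 1; maximin = 1.
Column maxima: Aggressive → 6, Neutral → 6, Passive → 7; minimax = 6.
1 ≠ 6, so there is no saddle point; optimal play is mixed.
High is strictly dominated by Low, so Firm A never plays it.
Passive is strictly dominated by Aggressive (it gives Firm A strictly more in every row), so Firm B never plays it.
On the remaining 2×2 (Mid, Low vs Aggressive, Neutral):
Let Firm A play Mid with probability p. Expected payoff against Aggressive: 1p + 6(1−p) = −5p + 6; against Neutral: 6p + 1(1−p) = 5p + 1.
Setting these equal: −5p + 6 = 5p + 1 ⇒ −10p = -5 ⇒ p = 1/2, and the value is (-5)·(1/2) + 6 = 7/2.
For Firm B: with q = P(Aggressive), equating Mid's and Low's payoffs gives −5q + 6 = 5q + 1 ⇒ q = 1/2.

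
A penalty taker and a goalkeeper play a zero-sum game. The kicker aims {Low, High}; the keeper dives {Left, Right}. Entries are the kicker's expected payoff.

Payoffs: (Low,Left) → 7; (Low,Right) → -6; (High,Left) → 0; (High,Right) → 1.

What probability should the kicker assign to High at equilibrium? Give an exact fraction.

Row minima: Low → -6, High → 0; maximin = 0.
Column maxima: Left → 7, Right → 1; minimax = 1.
0 ≠ 1, so there is no saddle point; optimal play is mixed.
Let the kicker play Low with probability p. Expected payoff against Left: 7p + 0(1−p) = 7p; against Right: (-6)p + 1(1−p) = −7p + 1.
Setting these equal: 7p = −7p + 1 ⇒ 14p = 1 ⇒ p = 1/14, and the value is (7)·(1/14) = 1/2.
For the keeper: with q = P(Left), equating Low's and High's payoffs gives 13q − 6 = −q + 1 ⇒ q = 1/2.

13/14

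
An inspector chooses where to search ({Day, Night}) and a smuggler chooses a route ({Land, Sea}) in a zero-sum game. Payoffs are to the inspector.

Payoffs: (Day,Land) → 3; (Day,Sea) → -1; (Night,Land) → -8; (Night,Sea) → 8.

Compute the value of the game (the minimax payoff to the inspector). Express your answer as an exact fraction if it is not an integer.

Row minima: Day → -1, Night → -8; maximin = -1.
Column maxima: Land → 3, Sea → 8; minimax = 3.
-1 ≠ 3, so there is no saddle point; optimal play is mixed.
Let the inspector play Day with probability p. Expected payoff against Land: 3p + (-8)(1−p) = 11p − 8; against Sea: (-1)p + 8(1−p) = −9p + 8.
Setting these equal: 11p − 8 = −9p + 8 ⇒ 20p = 16 ⇒ p = 4/5, and the value is (11)·(4/5) − 8 = 4/5.
For the smuggler: with q = P(Land), equating Day's and Night's payoffs gives 4q − 1 = −16q + 8 ⇒ q = 9/20.

4/5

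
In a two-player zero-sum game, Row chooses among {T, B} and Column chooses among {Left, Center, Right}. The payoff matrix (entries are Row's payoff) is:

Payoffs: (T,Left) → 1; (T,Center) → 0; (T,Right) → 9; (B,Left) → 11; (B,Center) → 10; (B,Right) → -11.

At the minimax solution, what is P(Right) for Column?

Row minima: T → 0, B → -11; maximin = 0.
Column maxima: Left → 11, Center → 10, Right → 9; minimax = 9.
0 ≠ 9, so there is no saddle point; optimal play is mixed.
Left is strictly dominated by Center (it gives Row strictly more in every row), so Column never plays it.
On the remaining 2×2 (T, B vs Center, Right):
Let Row play T with probability p. Expected payoff against Center: 0p + 10(1−p) = −10p + 10; against Right: 9p + (-11)(1−p) = 20p − 11.
Setting these equal: −10p + 10 = 20p − 11 ⇒ −30p = -21 ⇒ p = 7/10, and the value is (-10)·(7/10) + 10 = 3.
For Column: with q = P(Center), equating T's and B's payoffs gives −9q + 9 = 21q − 11 ⇒ q = 2/3.

1/3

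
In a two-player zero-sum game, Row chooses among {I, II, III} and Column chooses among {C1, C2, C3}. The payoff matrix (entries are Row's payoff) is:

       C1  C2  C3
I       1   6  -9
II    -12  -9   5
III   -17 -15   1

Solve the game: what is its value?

Row minima: I → -9, II → -12, III → -17; maximin = -9.
Column maxima: C1 → 1, C2 → 6, C3 → 5; minimax = 1.
-9 ≠ 1, so there is no saddle point; optimal play is mixed.
III is strictly dominated by II, so Row never plays it.
C2 is strictly dominated by C1 (it gives Row strictly more in every row), so Column never plays it.
On the remaining 2×2 (I, II vs C1, C3):
Let Row play I with probability p. Expected payoff against C1: 1p + (-12)(1−p) = 13p − 12; against C3: (-9)p + 5(1−p) = −14p + 5.
Setting these equal: 13p − 12 = −14p + 5 ⇒ 27p = 17 ⇒ p = 17/27, and the value is (13)·(17/27) − 12 = -103/27.
For Column: with q = P(C1), equating I's and II's payoffs gives 10q − 9 = −17q + 5 ⇒ q = 14/27.

-103/27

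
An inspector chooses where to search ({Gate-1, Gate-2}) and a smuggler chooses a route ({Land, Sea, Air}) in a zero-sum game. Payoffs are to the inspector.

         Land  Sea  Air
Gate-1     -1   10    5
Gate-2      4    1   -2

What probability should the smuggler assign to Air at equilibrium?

5/12

Row minima: Gate-1 → -1, Gate-2 → -2; maximin = -1.
Column maxima: Land → 4, Sea → 10, Air → 5; minimax = 4.
-1 ≠ 4, so there is no saddle point; optimal play is mixed.
Sea is strictly dominated by Air (it gives the inspector strictly more in every row), so the smuggler never plays it.
On the remaining 2×2 (Gate-1, Gate-2 vs Land, Air):
Let the inspector play Gate-1 with probability p. Expected payoff against Land: (-1)p + 4(1−p) = −5p + 4; against Air: 5p + (-2)(1−p) = 7p − 2.
Setting these equal: −5p + 4 = 7p − 2 ⇒ −12p = -6 ⇒ p = 1/2, and the value is (-5)·(1/2) + 4 = 3/2.
For the smuggler: with q = P(Land), equating Gate-1's and Gate-2's payoffs gives −6q + 5 = 6q − 2 ⇒ q = 7/12.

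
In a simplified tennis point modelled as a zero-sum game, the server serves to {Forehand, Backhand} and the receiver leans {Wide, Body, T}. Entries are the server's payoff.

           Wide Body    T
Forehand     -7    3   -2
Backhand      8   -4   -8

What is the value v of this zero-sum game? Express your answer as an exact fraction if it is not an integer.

Row minima: Forehand → -7, Backhand → -8; maximin = -7.
Column maxima: Wide → 8, Body → 3, T → -2; minimax = -2.
-7 ≠ -2, so there is no saddle point; optimal play is mixed.
Body is strictly dominated by T (it gives the server strictly more in every row), so the receiver never plays it.
On the remaining 2×2 (Forehand, Backhand vs Wide, T):
Let the server play Forehand with probability p. Expected payoff against Wide: (-7)p + 8(1−p) = −15p + 8; against T: (-2)p + (-8)(1−p) = 6p − 8.
Setting these equal: −15p + 8 = 6p − 8 ⇒ −21p = -16 ⇒ p = 16/21, and the value is (-15)·(16/21) + 8 = -24/7.
For the receiver: with q = P(Wide), equating Forehand's and Backhand's payoffs gives −5q − 2 = 16q − 8 ⇒ q = 2/7.

-24/7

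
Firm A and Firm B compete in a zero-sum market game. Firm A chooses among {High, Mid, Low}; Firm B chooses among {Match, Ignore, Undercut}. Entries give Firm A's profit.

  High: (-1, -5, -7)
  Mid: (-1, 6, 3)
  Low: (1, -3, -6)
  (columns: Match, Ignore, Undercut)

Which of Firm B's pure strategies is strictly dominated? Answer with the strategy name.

Ignore

Undercut holds Firm A's payoff strictly below Ignore in every row: -7 < -5, 3 < 6, -6 < -3.
So Ignore is strictly dominated for Firm B.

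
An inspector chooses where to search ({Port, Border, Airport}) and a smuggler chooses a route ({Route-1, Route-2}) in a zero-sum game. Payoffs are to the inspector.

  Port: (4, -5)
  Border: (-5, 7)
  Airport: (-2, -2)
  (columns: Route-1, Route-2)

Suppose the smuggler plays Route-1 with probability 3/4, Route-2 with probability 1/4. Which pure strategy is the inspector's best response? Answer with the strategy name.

Port

Expected payoff of Port: (3/4)·4 + (1/4)·(-5) = 7/4.
Expected payoff of Border: (3/4)·(-5) + (1/4)·7 = -2.
Expected payoff of Airport: (3/4)·(-2) + (1/4)·(-2) = -2.
The largest is 7/4, so the inspector's best response is Port.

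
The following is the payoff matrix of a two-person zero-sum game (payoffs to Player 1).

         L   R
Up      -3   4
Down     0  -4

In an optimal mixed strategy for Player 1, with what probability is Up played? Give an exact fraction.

Row minima: Up → -3, Down → -4; maximin = -3.
Column maxima: L → 0, R → 4; minimax = 0.
-3 ≠ 0, so there is no saddle point; optimal play is mixed.
Let Player 1 play Up with probability p. Expected payoff against L: (-3)p + 0(1−p) = −3p; against R: 4p + (-4)(1−p) = 8p − 4.
Setting these equal: −3p = 8p − 4 ⇒ −11p = -4 ⇒ p = 4/11, and the value is (-3)·(4/11) = -12/11.
For Player 2: with q = P(L), equating Up's and Down's payoffs gives −7q + 4 = 4q − 4 ⇒ q = 8/11.

4/11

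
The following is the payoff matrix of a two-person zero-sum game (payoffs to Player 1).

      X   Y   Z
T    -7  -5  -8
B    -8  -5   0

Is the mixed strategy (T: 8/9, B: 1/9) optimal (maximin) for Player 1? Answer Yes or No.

Against X this mix gives (8/9)·(-7) + (1/9)·(-8) = -64/9.
Against Y this mix gives (8/9)·(-5) + (1/9)·(-5) = -5.
Against Z this mix gives (8/9)·(-8) + (1/9)·0 = -64/9.
All of Player 2's active replies (X, Z) yield -64/9, and no column does worse for Player 1. The mix makes Player 2 indifferent and guarantees -64/9, so it is optimal.

Yes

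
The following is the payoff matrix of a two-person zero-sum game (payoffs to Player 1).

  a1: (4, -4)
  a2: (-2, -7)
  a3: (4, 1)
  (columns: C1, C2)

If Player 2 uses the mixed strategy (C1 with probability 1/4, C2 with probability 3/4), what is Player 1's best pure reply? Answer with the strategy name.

Expected payoff of a1: (1/4)·4 + (3/4)·(-4) = -2.
Expected payoff of a2: (1/4)·(-2) + (3/4)·(-7) = -23/4.
Expected payoff of a3: (1/4)·4 + (3/4)·1 = 7/4.
The largest is 7/4, so Player 1's best response is a3.

a3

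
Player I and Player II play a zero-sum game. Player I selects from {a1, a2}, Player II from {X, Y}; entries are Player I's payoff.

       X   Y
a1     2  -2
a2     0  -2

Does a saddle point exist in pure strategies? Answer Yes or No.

Row minima: a1 → -2, a2 → -2; maximin = -2.
Column maxima: X → 2, Y → -2; minimax = -2.
maximin = minimax = -2, so a saddle point exists.

Yes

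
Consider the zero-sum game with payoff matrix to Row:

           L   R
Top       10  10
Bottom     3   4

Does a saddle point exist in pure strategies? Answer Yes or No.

Yes

Row minima: Top → 10, Bottom → 3; maximin = 10.
Column maxima: L → 10, R → 10; minimax = 10.
maximin = minimax = 10, so a saddle point exists.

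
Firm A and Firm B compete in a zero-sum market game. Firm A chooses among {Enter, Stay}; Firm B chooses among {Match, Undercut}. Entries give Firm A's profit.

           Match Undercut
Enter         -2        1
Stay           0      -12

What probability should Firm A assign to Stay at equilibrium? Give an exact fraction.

Row minima: Enter → -2, Stay → -12; maximin = -2.
Column maxima: Match → 0, Undercut → 1; minimax = 0.
-2 ≠ 0, so there is no saddle point; optimal play is mixed.
Let Firm A play Enter with probability p. Expected payoff against Match: (-2)p + 0(1−p) = −2p; against Undercut: 1p + (-12)(1−p) = 13p − 12.
Setting these equal: −2p = 13p − 12 ⇒ −15p = -12 ⇒ p = 4/5, and the value is (-2)·(4/5) = -8/5.
For Firm B: with q = P(Match), equating Enter's and Stay's payoffs gives −3q + 1 = 12q − 12 ⇒ q = 13/15.

1/5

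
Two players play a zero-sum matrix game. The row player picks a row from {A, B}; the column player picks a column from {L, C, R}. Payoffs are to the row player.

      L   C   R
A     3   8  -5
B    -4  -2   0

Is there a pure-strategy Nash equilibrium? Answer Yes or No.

Row minima: A → -5, B → -4; maximin = -4.
Column maxima: L → 3, C → 8, R → 0; minimax = 0.
-4 ≠ 0, so no pure-strategy equilibrium exists.

No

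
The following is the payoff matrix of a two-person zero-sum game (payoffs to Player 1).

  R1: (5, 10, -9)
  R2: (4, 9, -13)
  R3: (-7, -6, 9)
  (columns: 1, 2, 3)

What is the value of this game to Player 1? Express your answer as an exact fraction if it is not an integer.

-3/5

Row minima: R1 → -9, R2 → -13, R3 → -7; maximin = -7.
Column maxima: 1 → 5, 2 → 10, 3 → 9; minimax = 5.
-7 ≠ 5, so there is no saddle point; optimal play is mixed.
R2 is strictly dominated by R1, so Player 1 never plays it.
2 is strictly dominated by 1 (it gives Player 1 strictly more in every row), so Player 2 never plays it.
On the remaining 2×2 (R1, R3 vs 1, 3):
Let Player 1 play R1 with probability p. Expected payoff against 1: 5p + (-7)(1−p) = 12p − 7; against 3: (-9)p + 9(1−p) = −18p + 9.
Setting these equal: 12p − 7 = −18p + 9 ⇒ 30p = 16 ⇒ p = 8/15, and the value is (12)·(8/15) − 7 = -3/5.
For Player 2: with q = P(1), equating R1's and R3's payoffs gives 14q − 9 = −16q + 9 ⇒ q = 3/5.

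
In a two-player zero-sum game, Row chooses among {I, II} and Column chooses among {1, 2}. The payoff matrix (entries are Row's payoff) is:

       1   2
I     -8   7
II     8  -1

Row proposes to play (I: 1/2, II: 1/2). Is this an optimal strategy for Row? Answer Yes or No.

No

Against 1 this mix gives (1/2)·(-8) + (1/2)·8 = 0.
Against 2 this mix gives (1/2)·7 + (1/2)·(-1) = 3.
Column will play 1, holding Row to 0. Shifting weight toward the row that does better against 1 would raise this floor (the equalizing mix achieves 2 against both 1 and 2), so the proposed strategy is not optimal.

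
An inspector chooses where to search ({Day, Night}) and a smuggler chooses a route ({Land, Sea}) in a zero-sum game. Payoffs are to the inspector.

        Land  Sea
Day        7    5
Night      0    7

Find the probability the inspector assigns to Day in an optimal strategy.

7/9

Row minima: Day → 5, Night → 0; maximin = 5.
Column maxima: Land → 7, Sea → 7; minimax = 7.
5 ≠ 7, so there is no saddle point; optimal play is mixed.
Let the inspector play Day with probability p. Expected payoff against Land: 7p + 0(1−p) = 7p; against Sea: 5p + 7(1−p) = −2p + 7.
Setting these equal: 7p = −2p + 7 ⇒ 9p = 7 ⇒ p = 7/9, and the value is (7)·(7/9) = 49/9.
For the smuggler: with q = P(Land), equating Day's and Night's payoffs gives 2q + 5 = −7q + 7 ⇒ q = 2/9.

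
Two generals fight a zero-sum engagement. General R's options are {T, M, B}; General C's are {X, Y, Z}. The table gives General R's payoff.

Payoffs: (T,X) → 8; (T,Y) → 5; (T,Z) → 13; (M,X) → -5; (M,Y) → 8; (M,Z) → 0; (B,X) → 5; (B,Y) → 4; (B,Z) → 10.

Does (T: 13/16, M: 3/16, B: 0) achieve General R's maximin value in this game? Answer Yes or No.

Against X this mix gives (13/16)·8 + (3/16)·(-5) = 89/16.
Against Y this mix gives (13/16)·5 + (3/16)·8 = 89/16.
Against Z this mix gives (13/16)·13 + (3/16)·0 = 169/16.
All of General C's active replies (X, Y) yield 89/16, and no column does worse for General R. The mix makes General C indifferent and guarantees 89/16, so it is optimal.

Yes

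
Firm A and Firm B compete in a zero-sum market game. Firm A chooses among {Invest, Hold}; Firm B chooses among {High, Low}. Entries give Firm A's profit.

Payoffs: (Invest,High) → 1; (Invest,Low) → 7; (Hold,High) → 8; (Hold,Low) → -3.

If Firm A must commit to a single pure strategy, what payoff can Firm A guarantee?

1

Row minima: Invest → 1, Hold → -3.
The best of these is 1.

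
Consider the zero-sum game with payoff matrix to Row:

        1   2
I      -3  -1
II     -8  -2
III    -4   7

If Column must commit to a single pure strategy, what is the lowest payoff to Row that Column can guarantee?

Column maxima: 1 → -3, 2 → 7.
The smallest of these is -3.

-3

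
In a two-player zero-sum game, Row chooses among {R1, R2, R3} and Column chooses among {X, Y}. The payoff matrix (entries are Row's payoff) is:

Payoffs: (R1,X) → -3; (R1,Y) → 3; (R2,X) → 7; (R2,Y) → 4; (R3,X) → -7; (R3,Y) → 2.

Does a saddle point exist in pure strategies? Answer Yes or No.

Yes

Row minima: R1 → -3, R2 → 4, R3 → -7; maximin = 4.
Column maxima: X → 7, Y → 4; minimax = 4.
maximin = minimax = 4, so a saddle point exists.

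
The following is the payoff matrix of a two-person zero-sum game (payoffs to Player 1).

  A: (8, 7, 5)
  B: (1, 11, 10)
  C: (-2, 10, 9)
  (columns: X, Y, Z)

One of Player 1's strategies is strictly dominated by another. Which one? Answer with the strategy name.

B gives a strictly higher payoff than C against every column: 1 > -2, 11 > 10, 10 > 9.
So C is strictly dominated and Player 1 never plays it.

C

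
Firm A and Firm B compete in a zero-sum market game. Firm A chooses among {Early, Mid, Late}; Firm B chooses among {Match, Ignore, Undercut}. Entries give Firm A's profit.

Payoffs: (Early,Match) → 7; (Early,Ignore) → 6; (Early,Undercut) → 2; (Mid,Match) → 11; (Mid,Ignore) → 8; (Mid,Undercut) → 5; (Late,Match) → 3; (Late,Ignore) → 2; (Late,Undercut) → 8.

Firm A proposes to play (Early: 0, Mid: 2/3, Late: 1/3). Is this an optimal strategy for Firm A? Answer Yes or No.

Yes

Against Match this mix gives (2/3)·11 + (1/3)·3 = 25/3.
Against Ignore this mix gives (2/3)·8 + (1/3)·2 = 6.
Against Undercut this mix gives (2/3)·5 + (1/3)·8 = 6.
All of Firm B's active replies (Ignore, Undercut) yield 6, and no column does worse for Firm A. The mix makes Firm B indifferent and guarantees 6, so it is optimal.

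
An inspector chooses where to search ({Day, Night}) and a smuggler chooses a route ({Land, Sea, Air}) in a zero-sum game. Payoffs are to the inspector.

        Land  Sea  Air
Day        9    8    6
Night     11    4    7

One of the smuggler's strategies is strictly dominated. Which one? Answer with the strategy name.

Land

Sea holds the inspector's payoff strictly below Land in every row: 8 < 9, 4 < 11.
So Land is strictly dominated for the smuggler.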